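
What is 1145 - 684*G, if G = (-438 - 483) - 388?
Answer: 896501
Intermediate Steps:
G = -1309 (G = -921 - 388 = -1309)
1145 - 684*G = 1145 - 684*(-1309) = 1145 + 895356 = 896501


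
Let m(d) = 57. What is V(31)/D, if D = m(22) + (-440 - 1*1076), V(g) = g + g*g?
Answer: -992/1459 ≈ -0.67992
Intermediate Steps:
V(g) = g + g**2
D = -1459 (D = 57 + (-440 - 1*1076) = 57 + (-440 - 1076) = 57 - 1516 = -1459)
V(31)/D = (31*(1 + 31))/(-1459) = (31*32)*(-1/1459) = 992*(-1/1459) = -992/1459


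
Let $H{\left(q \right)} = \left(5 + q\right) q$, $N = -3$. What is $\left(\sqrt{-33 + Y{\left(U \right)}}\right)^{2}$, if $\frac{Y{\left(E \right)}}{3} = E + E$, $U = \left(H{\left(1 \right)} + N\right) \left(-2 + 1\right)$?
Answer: $-51$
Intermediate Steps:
$H{\left(q \right)} = q \left(5 + q\right)$
$U = -3$ ($U = \left(1 \left(5 + 1\right) - 3\right) \left(-2 + 1\right) = \left(1 \cdot 6 - 3\right) \left(-1\right) = \left(6 - 3\right) \left(-1\right) = 3 \left(-1\right) = -3$)
$Y{\left(E \right)} = 6 E$ ($Y{\left(E \right)} = 3 \left(E + E\right) = 3 \cdot 2 E = 6 E$)
$\left(\sqrt{-33 + Y{\left(U \right)}}\right)^{2} = \left(\sqrt{-33 + 6 \left(-3\right)}\right)^{2} = \left(\sqrt{-33 - 18}\right)^{2} = \left(\sqrt{-51}\right)^{2} = \left(i \sqrt{51}\right)^{2} = -51$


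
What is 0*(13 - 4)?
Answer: 0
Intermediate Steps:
0*(13 - 4) = 0*9 = 0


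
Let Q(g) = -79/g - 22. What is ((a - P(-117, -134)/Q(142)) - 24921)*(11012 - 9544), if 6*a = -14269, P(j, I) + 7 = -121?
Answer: -385162419694/9609 ≈ -4.0084e+7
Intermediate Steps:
P(j, I) = -128 (P(j, I) = -7 - 121 = -128)
Q(g) = -22 - 79/g
a = -14269/6 (a = (⅙)*(-14269) = -14269/6 ≈ -2378.2)
((a - P(-117, -134)/Q(142)) - 24921)*(11012 - 9544) = ((-14269/6 - (-128)/(-22 - 79/142)) - 24921)*(11012 - 9544) = ((-14269/6 - (-128)/(-22 - 79*1/142)) - 24921)*1468 = ((-14269/6 - (-128)/(-22 - 79/142)) - 24921)*1468 = ((-14269/6 - (-128)/(-3203/142)) - 24921)*1468 = ((-14269/6 - (-128)*(-142)/3203) - 24921)*1468 = ((-14269/6 - 1*18176/3203) - 24921)*1468 = ((-14269/6 - 18176/3203) - 24921)*1468 = (-45812663/19218 - 24921)*1468 = -524744441/19218*1468 = -385162419694/9609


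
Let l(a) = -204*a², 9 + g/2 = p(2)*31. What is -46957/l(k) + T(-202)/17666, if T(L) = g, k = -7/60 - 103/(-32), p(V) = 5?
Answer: 109165884514/4560617897 ≈ 23.937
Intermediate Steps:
k = 1489/480 (k = -7*1/60 - 103*(-1/32) = -7/60 + 103/32 = 1489/480 ≈ 3.1021)
g = 292 (g = -18 + 2*(5*31) = -18 + 2*155 = -18 + 310 = 292)
T(L) = 292
-46957/l(k) + T(-202)/17666 = -46957/((-204*(1489/480)²)) + 292/17666 = -46957/((-204*2217121/230400)) + 292*(1/17666) = -46957/(-37691057/19200) + 2/121 = -46957*(-19200/37691057) + 2/121 = 901574400/37691057 + 2/121 = 109165884514/4560617897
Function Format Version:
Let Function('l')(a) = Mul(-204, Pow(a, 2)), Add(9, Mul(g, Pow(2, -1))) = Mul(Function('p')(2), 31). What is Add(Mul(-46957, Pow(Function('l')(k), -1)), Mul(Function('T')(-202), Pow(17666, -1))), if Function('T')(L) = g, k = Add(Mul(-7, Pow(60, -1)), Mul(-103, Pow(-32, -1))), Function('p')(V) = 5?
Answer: Rational(109165884514, 4560617897) ≈ 23.937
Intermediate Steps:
k = Rational(1489, 480) (k = Add(Mul(-7, Rational(1, 60)), Mul(-103, Rational(-1, 32))) = Add(Rational(-7, 60), Rational(103, 32)) = Rational(1489, 480) ≈ 3.1021)
g = 292 (g = Add(-18, Mul(2, Mul(5, 31))) = Add(-18, Mul(2, 155)) = Add(-18, 310) = 292)
Function('T')(L) = 292
Add(Mul(-46957, Pow(Function('l')(k), -1)), Mul(Function('T')(-202), Pow(17666, -1))) = Add(Mul(-46957, Pow(Mul(-204, Pow(Rational(1489, 480), 2)), -1)), Mul(292, Pow(17666, -1))) = Add(Mul(-46957, Pow(Mul(-204, Rational(2217121, 230400)), -1)), Mul(292, Rational(1, 17666))) = Add(Mul(-46957, Pow(Rational(-37691057, 19200), -1)), Rational(2, 121)) = Add(Mul(-46957, Rational(-19200, 37691057)), Rational(2, 121)) = Add(Rational(901574400, 37691057), Rational(2, 121)) = Rational(109165884514, 4560617897)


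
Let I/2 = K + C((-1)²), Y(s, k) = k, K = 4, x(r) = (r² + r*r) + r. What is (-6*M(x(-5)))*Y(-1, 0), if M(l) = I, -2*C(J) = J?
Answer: 0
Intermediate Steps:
x(r) = r + 2*r² (x(r) = (r² + r²) + r = 2*r² + r = r + 2*r²)
C(J) = -J/2
I = 7 (I = 2*(4 - ½*(-1)²) = 2*(4 - ½*1) = 2*(4 - ½) = 2*(7/2) = 7)
M(l) = 7
(-6*M(x(-5)))*Y(-1, 0) = -6*7*0 = -42*0 = 0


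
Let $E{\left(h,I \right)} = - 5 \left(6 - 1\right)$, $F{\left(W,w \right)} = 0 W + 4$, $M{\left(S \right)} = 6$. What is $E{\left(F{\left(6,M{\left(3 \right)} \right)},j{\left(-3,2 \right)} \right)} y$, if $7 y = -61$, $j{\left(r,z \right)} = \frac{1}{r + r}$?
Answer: $\frac{1525}{7} \approx 217.86$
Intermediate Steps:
$F{\left(W,w \right)} = 4$ ($F{\left(W,w \right)} = 0 + 4 = 4$)
$j{\left(r,z \right)} = \frac{1}{2 r}$
$y = - \frac{61}{7}$ ($y = \frac{1}{7} \left(-61\right) = - \frac{61}{7} \approx -8.7143$)
$E{\left(h,I \right)} = -25$ ($E{\left(h,I \right)} = \left(-5\right) 5 = -25$)
$E{\left(F{\left(6,M{\left(3 \right)} \right)},j{\left(-3,2 \right)} \right)} y = \left(-25\right) \left(- \frac{61}{7}\right) = \frac{1525}{7}$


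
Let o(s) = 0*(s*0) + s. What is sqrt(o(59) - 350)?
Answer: I*sqrt(291) ≈ 17.059*I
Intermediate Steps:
o(s) = s (o(s) = 0*0 + s = 0 + s = s)
sqrt(o(59) - 350) = sqrt(59 - 350) = sqrt(-291) = I*sqrt(291)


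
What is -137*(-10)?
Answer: 1370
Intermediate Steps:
-137*(-10) = -1*(-1370) = 1370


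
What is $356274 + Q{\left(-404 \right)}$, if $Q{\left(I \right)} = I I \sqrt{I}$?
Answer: $356274 + 326432 i \sqrt{101} \approx 3.5627 \cdot 10^{5} + 3.2806 \cdot 10^{6} i$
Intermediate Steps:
$Q{\left(I \right)} = I^{\frac{5}{2}}$ ($Q{\left(I \right)} = I^{2} \sqrt{I} = I^{\frac{5}{2}}$)
$356274 + Q{\left(-404 \right)} = 356274 + \left(-404\right)^{\frac{5}{2}} = 356274 + 326432 i \sqrt{101}$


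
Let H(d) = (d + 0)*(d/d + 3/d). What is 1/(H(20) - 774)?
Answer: -1/751 ≈ -0.0013316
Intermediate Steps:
H(d) = d*(1 + 3/d)
1/(H(20) - 774) = 1/((3 + 20) - 774) = 1/(23 - 774) = 1/(-751) = -1/751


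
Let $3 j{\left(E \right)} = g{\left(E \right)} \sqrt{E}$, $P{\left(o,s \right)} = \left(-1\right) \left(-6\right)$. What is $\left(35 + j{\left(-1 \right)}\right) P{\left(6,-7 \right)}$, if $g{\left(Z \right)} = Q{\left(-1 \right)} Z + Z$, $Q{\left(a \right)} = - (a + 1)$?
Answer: $210 - 2 i \approx 210.0 - 2.0 i$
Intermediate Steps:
$Q{\left(a \right)} = -1 - a$ ($Q{\left(a \right)} = - (1 + a) = -1 - a$)
$P{\left(o,s \right)} = 6$
$g{\left(Z \right)} = Z$ ($g{\left(Z \right)} = \left(-1 - -1\right) Z + Z = \left(-1 + 1\right) Z + Z = 0 Z + Z = 0 + Z = Z$)
$j{\left(E \right)} = \frac{E^{\frac{3}{2}}}{3}$ ($j{\left(E \right)} = \frac{E \sqrt{E}}{3} = \frac{E^{\frac{3}{2}}}{3}$)
$\left(35 + j{\left(-1 \right)}\right) P{\left(6,-7 \right)} = \left(35 + \frac{\left(-1\right)^{\frac{3}{2}}}{3}\right) 6 = \left(35 + \frac{\left(-1\right) i}{3}\right) 6 = \left(35 - \frac{i}{3}\right) 6 = 210 - 2 i$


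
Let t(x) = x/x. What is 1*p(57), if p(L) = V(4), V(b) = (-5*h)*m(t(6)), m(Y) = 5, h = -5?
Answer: 125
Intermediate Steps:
t(x) = 1
V(b) = 125 (V(b) = -5*(-5)*5 = 25*5 = 125)
p(L) = 125
1*p(57) = 1*125 = 125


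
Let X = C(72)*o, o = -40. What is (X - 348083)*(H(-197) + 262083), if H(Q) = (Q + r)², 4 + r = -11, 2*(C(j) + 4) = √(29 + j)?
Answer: -106821754921 - 6140540*√101 ≈ -1.0688e+11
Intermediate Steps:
C(j) = -4 + √(29 + j)/2
r = -15 (r = -4 - 11 = -15)
H(Q) = (-15 + Q)² (H(Q) = (Q - 15)² = (-15 + Q)²)
X = 160 - 20*√101 (X = (-4 + √(29 + 72)/2)*(-40) = (-4 + √101/2)*(-40) = 160 - 20*√101 ≈ -40.997)
(X - 348083)*(H(-197) + 262083) = ((160 - 20*√101) - 348083)*((-15 - 197)² + 262083) = (-347923 - 20*√101)*((-212)² + 262083) = (-347923 - 20*√101)*(44944 + 262083) = (-347923 - 20*√101)*307027 = -106821754921 - 6140540*√101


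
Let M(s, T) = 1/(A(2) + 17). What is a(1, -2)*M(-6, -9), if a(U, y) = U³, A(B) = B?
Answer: 1/19 ≈ 0.052632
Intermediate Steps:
M(s, T) = 1/19 (M(s, T) = 1/(2 + 17) = 1/19)
a(1, -2)*M(-6, -9) = 1³*(1/19) = 1*(1/19) = 1/19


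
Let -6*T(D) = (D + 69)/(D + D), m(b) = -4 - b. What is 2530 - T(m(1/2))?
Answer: 91037/36 ≈ 2528.8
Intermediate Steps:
T(D) = -(69 + D)/(12*D) (T(D) = -(D + 69)/(6*(D + D)) = -(69 + D)/(6*(2*D)) = -(69 + D)*1/(2*D)/6 = -(69 + D)/(12*D))
2530 - T(m(1/2)) = 2530 - (-69 - (-4 - 1/2))/(12*(-4 - 1/2)) = 2530 - (-69 - 1*(-9/2))/(12*(-9/2)) = 2530 - (-2)*(-69 + 9/2)/(12*9) = 2530 - (-2)*(-129)/(12*9*2) = 2530 - 1*43/36 = 2530 - 43/36 = 91037/36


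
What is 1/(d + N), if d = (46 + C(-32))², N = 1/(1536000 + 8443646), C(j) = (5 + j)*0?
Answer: 9979646/21116930937 ≈ 0.00047259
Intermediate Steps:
C(j) = 0
N = 1/9979646 ≈ 1.0020e-7
d = 2116 (d = (46 + 0)² = 46² = 2116)
1/(d + N) = 1/(2116 + 1/9979646) = 1/(21116930937/9979646) = 9979646/21116930937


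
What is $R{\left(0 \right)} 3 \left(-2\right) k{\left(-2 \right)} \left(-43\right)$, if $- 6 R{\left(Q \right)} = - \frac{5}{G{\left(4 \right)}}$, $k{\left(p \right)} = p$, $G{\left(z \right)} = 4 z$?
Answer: $- \frac{215}{8} \approx -26.875$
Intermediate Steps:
$R{\left(Q \right)} = \frac{5}{96}$ ($R{\left(Q \right)} = - \frac{\left(-5\right) \frac{1}{4 \cdot 4}}{6} = - \frac{\left(-5\right) \frac{1}{16}}{6} = \left(- \frac{1}{6}\right) \left(- \frac{5}{16}\right) = \frac{5}{96}$)
$R{\left(0 \right)} 3 \left(-2\right) k{\left(-2 \right)} \left(-43\right) = \frac{5 \cdot 3 \left(-2\right) \left(-2\right)}{96} \left(-43\right) = \frac{5 \left(\left(-6\right) \left(-2\right)\right)}{96} \left(-43\right) = \frac{5}{96} \cdot 12 \left(-43\right) = \frac{5}{8} \left(-43\right) = - \frac{215}{8}$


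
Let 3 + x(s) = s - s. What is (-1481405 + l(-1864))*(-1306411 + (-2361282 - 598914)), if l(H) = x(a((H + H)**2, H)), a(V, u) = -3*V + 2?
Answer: 6320585742656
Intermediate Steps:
a(V, u) = 2 - 3*V
x(s) = -3 (x(s) = -3 + (s - s) = -3 + 0 = -3)
l(H) = -3
(-1481405 + l(-1864))*(-1306411 + (-2361282 - 598914)) = (-1481405 - 3)*(-1306411 + (-2361282 - 598914)) = -1481408*(-1306411 - 2960196) = -1481408*(-4266607) = 6320585742656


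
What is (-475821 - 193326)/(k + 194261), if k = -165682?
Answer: -669147/28579 ≈ -23.414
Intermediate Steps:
(-475821 - 193326)/(k + 194261) = (-475821 - 193326)/(-165682 + 194261) = -669147/28579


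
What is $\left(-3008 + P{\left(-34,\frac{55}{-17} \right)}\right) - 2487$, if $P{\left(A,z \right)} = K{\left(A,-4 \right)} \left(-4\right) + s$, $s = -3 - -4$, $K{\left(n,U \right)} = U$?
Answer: $-5478$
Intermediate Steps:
$s = 1$ ($s = -3 + 4 = 1$)
$P{\left(A,z \right)} = 17$ ($P{\left(A,z \right)} = \left(-4\right) \left(-4\right) + 1 = 16 + 1 = 17$)
$\left(-3008 + P{\left(-34,\frac{55}{-17} \right)}\right) - 2487 = \left(-3008 + 17\right) - 2487 = -2991 - 2487 = -5478$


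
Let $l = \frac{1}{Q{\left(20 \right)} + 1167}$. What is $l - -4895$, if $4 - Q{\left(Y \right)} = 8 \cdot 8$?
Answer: $\frac{5418766}{1107} \approx 4895.0$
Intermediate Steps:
$Q{\left(Y \right)} = -60$ ($Q{\left(Y \right)} = 4 - 8 \cdot 8 = 4 - 64 = -60$)
$l = \frac{1}{1107}$ ($l = \frac{1}{-60 + 1167} = \frac{1}{1107} \approx 0.00090334$)
$l - -4895 = \frac{1}{1107} - -4895 = \frac{1}{1107} + 4895 = \frac{5418766}{1107}$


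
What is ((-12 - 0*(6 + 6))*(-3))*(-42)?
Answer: -1512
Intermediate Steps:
((-12 - 0*(6 + 6))*(-3))*(-42) = ((-12 - 0*12)*(-3))*(-42) = ((-12 - 1*0)*(-3))*(-42) = ((-12 + 0)*(-3))*(-42) = -12*(-3)*(-42) = 36*(-42) = -1512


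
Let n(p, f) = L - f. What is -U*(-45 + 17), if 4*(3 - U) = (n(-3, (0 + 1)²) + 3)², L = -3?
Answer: 77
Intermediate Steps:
n(p, f) = -3 - f
U = 11/4 (U = 3 - ((-3 - (0 + 1)²) + 3)²/4 = 3 - ((-3 - 1*1²) + 3)²/4 = 3 - ((-3 - 1*1) + 3)²/4 = 3 - ((-3 - 1) + 3)²/4 = 3 - (-4 + 3)²/4 = 3 - ¼*(-1)² = 3 - ¼*1 = 3 - ¼ = 11/4 ≈ 2.7500)
-U*(-45 + 17) = -11*(-45 + 17)/4 = -11*(-28)/4 = -1*(-77) = 77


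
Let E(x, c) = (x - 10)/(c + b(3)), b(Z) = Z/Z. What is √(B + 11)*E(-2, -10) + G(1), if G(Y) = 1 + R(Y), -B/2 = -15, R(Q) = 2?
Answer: 3 + 4*√41/3 ≈ 11.538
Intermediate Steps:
b(Z) = 1
E(x, c) = (-10 + x)/(1 + c) (E(x, c) = (x - 10)/(c + 1) = (-10 + x)/(1 + c))
B = 30 (B = -2*(-15) = 30)
G(Y) = 3 (G(Y) = 1 + 2 = 3)
√(B + 11)*E(-2, -10) + G(1) = √(30 + 11)*((-10 - 2)/(1 - 10)) + 3 = √41*(-12/(-9)) + 3 = √41*(-⅑*(-12)) + 3 = √41*(4/3) + 3 = 4*√41/3 + 3 = 3 + 4*√41/3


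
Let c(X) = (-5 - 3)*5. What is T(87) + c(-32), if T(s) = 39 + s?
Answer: 86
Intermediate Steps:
c(X) = -40 (c(X) = -8*5 = -40)
T(87) + c(-32) = (39 + 87) - 40 = 126 - 40 = 86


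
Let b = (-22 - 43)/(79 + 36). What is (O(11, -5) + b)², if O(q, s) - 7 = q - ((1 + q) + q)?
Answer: 16384/529 ≈ 30.972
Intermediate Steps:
O(q, s) = 6 - q (O(q, s) = 7 + (q - ((1 + q) + q)) = 7 + (q - (1 + 2*q)) = 7 + (q + (-1 - 2*q)) = 7 + (-1 - q) = 6 - q)
b = -13/23 (b = -65/115 = -65*1/115 = -13/23 ≈ -0.56522)
(O(11, -5) + b)² = ((6 - 1*11) - 13/23)² = ((6 - 11) - 13/23)² = (-5 - 13/23)² = (-128/23)² = 16384/529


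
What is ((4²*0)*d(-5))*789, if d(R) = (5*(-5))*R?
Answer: 0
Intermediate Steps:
d(R) = -25*R
((4²*0)*d(-5))*789 = ((4²*0)*(-25*(-5)))*789 = ((16*0)*125)*789 = (0*125)*789 = 0*789 = 0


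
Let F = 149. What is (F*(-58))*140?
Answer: -1209880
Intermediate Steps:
(F*(-58))*140 = (149*(-58))*140 = -8642*140 = -1209880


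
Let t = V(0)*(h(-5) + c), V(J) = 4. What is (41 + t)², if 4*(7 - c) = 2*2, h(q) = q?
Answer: 2025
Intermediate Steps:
c = 6 (c = 7 - 2/2 = 7 - ¼*4 = 7 - 1 = 6)
t = 4 (t = 4*(-5 + 6) = 4*1 = 4)
(41 + t)² = (41 + 4)² = 45² = 2025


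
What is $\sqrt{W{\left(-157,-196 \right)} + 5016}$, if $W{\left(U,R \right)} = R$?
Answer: $2 \sqrt{1205} \approx 69.426$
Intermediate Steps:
$\sqrt{W{\left(-157,-196 \right)} + 5016} = \sqrt{-196 + 5016} = \sqrt{4820} = 2 \sqrt{1205}$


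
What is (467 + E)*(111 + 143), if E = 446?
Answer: 231902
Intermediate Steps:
(467 + E)*(111 + 143) = (467 + 446)*(111 + 143) = 913*254 = 231902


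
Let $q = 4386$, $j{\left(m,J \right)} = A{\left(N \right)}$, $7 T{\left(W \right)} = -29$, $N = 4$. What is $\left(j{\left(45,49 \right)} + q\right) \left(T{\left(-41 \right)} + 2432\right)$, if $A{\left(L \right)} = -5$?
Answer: $\frac{74455095}{7} \approx 1.0636 \cdot 10^{7}$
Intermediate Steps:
$T{\left(W \right)} = - \frac{29}{7}$ ($T{\left(W \right)} = \frac{1}{7} \left(-29\right) = - \frac{29}{7}$)
$j{\left(m,J \right)} = -5$
$\left(j{\left(45,49 \right)} + q\right) \left(T{\left(-41 \right)} + 2432\right) = \left(-5 + 4386\right) \left(- \frac{29}{7} + 2432\right) = 4381 \cdot \frac{16995}{7} = \frac{74455095}{7}$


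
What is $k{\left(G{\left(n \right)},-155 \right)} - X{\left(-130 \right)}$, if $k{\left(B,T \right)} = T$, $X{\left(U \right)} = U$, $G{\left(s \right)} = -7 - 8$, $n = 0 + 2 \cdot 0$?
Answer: $-25$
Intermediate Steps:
$n = 0$ ($n = 0 + 0 = 0$)
$G{\left(s \right)} = -15$ ($G{\left(s \right)} = -7 - 8 = -15$)
$k{\left(G{\left(n \right)},-155 \right)} - X{\left(-130 \right)} = -155 - -130 = -155 + 130 = -25$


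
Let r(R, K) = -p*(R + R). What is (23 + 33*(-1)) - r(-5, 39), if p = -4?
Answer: 30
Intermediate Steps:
r(R, K) = 8*R (r(R, K) = -(-4)*(R + R) = -(-4)*2*R = -(-8)*R = 8*R)
(23 + 33*(-1)) - r(-5, 39) = (23 + 33*(-1)) - 8*(-5) = (23 - 33) - 1*(-40) = -10 + 40 = 30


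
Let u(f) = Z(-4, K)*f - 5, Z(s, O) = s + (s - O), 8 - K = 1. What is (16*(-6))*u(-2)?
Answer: -2400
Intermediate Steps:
K = 7 (K = 8 - 1*1 = 8 - 1 = 7)
Z(s, O) = -O + 2*s
u(f) = -5 - 15*f (u(f) = (-1*7 + 2*(-4))*f - 5 = (-7 - 8)*f - 5 = -15*f - 5 = -5 - 15*f)
(16*(-6))*u(-2) = (16*(-6))*(-5 - 15*(-2)) = -96*(-5 + 30) = -96*25 = -2400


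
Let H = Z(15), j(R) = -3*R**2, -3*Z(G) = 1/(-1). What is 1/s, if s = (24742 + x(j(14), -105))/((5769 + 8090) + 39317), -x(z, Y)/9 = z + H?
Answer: 53176/30031 ≈ 1.7707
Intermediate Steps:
Z(G) = 1/3 (Z(G) = -1/3/(-1) = -1/3*(-1) = 1/3)
H = 1/3 ≈ 0.33333
x(z, Y) = -3 - 9*z (x(z, Y) = -9*(z + 1/3) = -9*(1/3 + z) = -3 - 9*z)
s = 30031/53176 (s = (24742 + (-3 - (-27)*14**2))/((5769 + 8090) + 39317) = (24742 + (-3 - (-27)*196))/(13859 + 39317) = (24742 + (-3 - 9*(-588)))/53176 = (24742 + (-3 + 5292))*(1/53176) = (24742 + 5289)*(1/53176) = 30031*(1/53176) = 30031/53176 ≈ 0.56475)
1/s = 1/(30031/53176) = 53176/30031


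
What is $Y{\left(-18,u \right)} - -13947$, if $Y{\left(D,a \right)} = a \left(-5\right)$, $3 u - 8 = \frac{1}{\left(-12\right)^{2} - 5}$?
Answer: $\frac{1936778}{139} \approx 13934.0$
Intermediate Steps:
$u = \frac{371}{139}$ ($u = \frac{8}{3} + \frac{1}{3 \left(\left(-12\right)^{2} - 5\right)} = \frac{8}{3} + \frac{1}{3 \left(144 - 5\right)} = \frac{8}{3} + \frac{1}{3 \cdot 139} = \frac{8}{3} + \frac{1}{3} \cdot \frac{1}{139} = \frac{8}{3} + \frac{1}{417} = \frac{371}{139} \approx 2.6691$)
$Y{\left(D,a \right)} = - 5 a$
$Y{\left(-18,u \right)} - -13947 = \left(-5\right) \frac{371}{139} - -13947 = - \frac{1855}{139} + 13947 = \frac{1936778}{139}$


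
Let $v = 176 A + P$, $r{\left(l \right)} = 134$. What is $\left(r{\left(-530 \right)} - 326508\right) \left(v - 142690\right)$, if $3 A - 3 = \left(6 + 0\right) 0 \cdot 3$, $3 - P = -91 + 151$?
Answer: $46531467554$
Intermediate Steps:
$P = -57$ ($P = 3 - \left(-91 + 151\right) = 3 - 60 = -57$)
$A = 1$ ($A = 1 + \frac{\left(6 + 0\right) 0 \cdot 3}{3} = 1 + \frac{6 \cdot 0 \cdot 3}{3} = 1 + \frac{0 \cdot 3}{3} = 1 + \frac{1}{3} \cdot 0 = 1 + 0 = 1$)
$v = 119$ ($v = 176 \cdot 1 - 57 = 176 - 57 = 119$)
$\left(r{\left(-530 \right)} - 326508\right) \left(v - 142690\right) = \left(134 - 326508\right) \left(119 - 142690\right) = \left(-326374\right) \left(-142571\right) = 46531467554$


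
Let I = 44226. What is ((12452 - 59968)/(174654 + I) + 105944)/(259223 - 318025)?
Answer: -5797243801/3217645440 ≈ -1.8017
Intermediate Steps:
((12452 - 59968)/(174654 + I) + 105944)/(259223 - 318025) = ((12452 - 59968)/(174654 + 44226) + 105944)/(259223 - 318025) = (-47516/218880 + 105944)/(-58802) = (-47516*1/218880 + 105944)*(-1/58802) = (-11879/54720 + 105944)*(-1/58802) = (5797243801/54720)*(-1/58802) = -5797243801/3217645440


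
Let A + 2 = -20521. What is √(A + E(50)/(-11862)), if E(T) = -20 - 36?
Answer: I*√80214722215/1977 ≈ 143.26*I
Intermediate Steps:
A = -20523 (A = -2 - 20521 = -20523)
E(T) = -56
√(A + E(50)/(-11862)) = √(-20523 - 56/(-11862)) = √(-20523 - 56*(-1/11862)) = √(-20523 + 28/5931) = √(-121721885/5931) = I*√80214722215/1977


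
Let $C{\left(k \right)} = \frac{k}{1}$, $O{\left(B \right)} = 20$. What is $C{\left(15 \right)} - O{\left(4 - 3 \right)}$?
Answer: $-5$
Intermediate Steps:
$C{\left(k \right)} = k$ ($C{\left(k \right)} = k 1 = k$)
$C{\left(15 \right)} - O{\left(4 - 3 \right)} = 15 - 20 = -5$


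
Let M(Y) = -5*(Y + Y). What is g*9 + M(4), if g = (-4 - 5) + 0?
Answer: -121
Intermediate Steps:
g = -9 (g = -9 + 0 = -9)
M(Y) = -10*Y
g*9 + M(4) = -9*9 - 10*4 = -81 - 40 = -121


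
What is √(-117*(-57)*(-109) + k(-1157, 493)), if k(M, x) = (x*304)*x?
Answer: 5*√2926399 ≈ 8553.4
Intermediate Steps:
k(M, x) = 304*x² (k(M, x) = (304*x)*x = 304*x²)
√(-117*(-57)*(-109) + k(-1157, 493)) = √(-117*(-57)*(-109) + 304*493²) = √(6669*(-109) + 304*243049) = √(-726921 + 73886896) = √73159975 = 5*√2926399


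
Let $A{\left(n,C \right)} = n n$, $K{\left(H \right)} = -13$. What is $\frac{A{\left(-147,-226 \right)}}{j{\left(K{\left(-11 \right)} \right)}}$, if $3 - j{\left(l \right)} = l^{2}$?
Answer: $- \frac{21609}{166} \approx -130.17$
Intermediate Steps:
$A{\left(n,C \right)} = n^{2}$
$j{\left(l \right)} = 3 - l^{2}$
$\frac{A{\left(-147,-226 \right)}}{j{\left(K{\left(-11 \right)} \right)}} = \frac{\left(-147\right)^{2}}{3 - \left(-13\right)^{2}} = \frac{21609}{3 - 169} = \frac{21609}{-166} = 21609 \left(- \frac{1}{166}\right) = - \frac{21609}{166}$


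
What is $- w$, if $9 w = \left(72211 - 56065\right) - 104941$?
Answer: $\frac{88795}{9} \approx 9866.1$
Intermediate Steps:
$w = - \frac{88795}{9}$ ($w = \frac{\left(72211 - 56065\right) - 104941}{9} = \frac{16146 - 104941}{9} = \frac{1}{9} \left(-88795\right) = - \frac{88795}{9} \approx -9866.1$)
$- w = \left(-1\right) \left(- \frac{88795}{9}\right) = \frac{88795}{9}$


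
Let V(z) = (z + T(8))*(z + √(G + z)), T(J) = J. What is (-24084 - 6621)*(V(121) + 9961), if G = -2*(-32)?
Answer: -785126850 - 3960945*√185 ≈ -8.3900e+8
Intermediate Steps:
G = 64
V(z) = (8 + z)*(z + √(64 + z)) (V(z) = (z + 8)*(z + √(64 + z)) = (8 + z)*(z + √(64 + z)))
(-24084 - 6621)*(V(121) + 9961) = (-24084 - 6621)*((121² + 8*121 + 8*√(64 + 121) + 121*√(64 + 121)) + 9961) = -30705*((14641 + 968 + 8*√185 + 121*√185) + 9961) = -30705*((15609 + 129*√185) + 9961) = -30705*(25570 + 129*√185) = -785126850 - 3960945*√185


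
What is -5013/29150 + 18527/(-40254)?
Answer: -185463838/293351025 ≈ -0.63223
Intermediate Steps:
-5013/29150 + 18527/(-40254) = -5013*1/29150 + 18527*(-1/40254) = -5013/29150 - 18527/40254 = -185463838/293351025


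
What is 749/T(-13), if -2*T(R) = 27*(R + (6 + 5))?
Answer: 749/27 ≈ 27.741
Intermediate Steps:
T(R) = -297/2 - 27*R/2 (T(R) = -27*(R + (6 + 5))/2 = -27*(R + 11)/2 = -27*(11 + R)/2 = -(297 + 27*R)/2 = -297/2 - 27*R/2)
749/T(-13) = 749/(-297/2 - 27/2*(-13)) = 749/(-297/2 + 351/2) = 749/27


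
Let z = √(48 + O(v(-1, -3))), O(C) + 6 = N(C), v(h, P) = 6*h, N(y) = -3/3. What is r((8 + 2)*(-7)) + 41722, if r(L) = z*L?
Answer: 41722 - 70*√41 ≈ 41274.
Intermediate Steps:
N(y) = -1 (N(y) = -3*⅓ = -1)
O(C) = -7 (O(C) = -6 - 1 = -7)
z = √41 (z = √(48 - 7) = √41 ≈ 6.4031)
r(L) = L*√41 (r(L) = √41*L = L*√41)
r((8 + 2)*(-7)) + 41722 = ((8 + 2)*(-7))*√41 + 41722 = (10*(-7))*√41 + 41722 = -70*√41 + 41722 = 41722 - 70*√41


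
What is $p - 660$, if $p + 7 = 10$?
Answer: $-657$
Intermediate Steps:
$p = 3$ ($p = -7 + 10 = 3$)
$p - 660 = 3 - 660 = -657$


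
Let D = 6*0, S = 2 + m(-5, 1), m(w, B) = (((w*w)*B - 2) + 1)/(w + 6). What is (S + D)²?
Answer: 676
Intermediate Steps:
m(w, B) = (-1 + B*w²)/(6 + w) (m(w, B) = ((w²*B - 2) + 1)/(6 + w) = ((B*w² - 2) + 1)/(6 + w) = ((-2 + B*w²) + 1)/(6 + w) = (-1 + B*w²)/(6 + w))
S = 26 (S = 2 + (-1 + 1*(-5)²)/(6 - 5) = 2 + (-1 + 1*25)/1 = 2 + 1*(-1 + 25) = 2 + 1*24 = 2 + 24 = 26)
D = 0
(S + D)² = (26 + 0)² = 26² = 676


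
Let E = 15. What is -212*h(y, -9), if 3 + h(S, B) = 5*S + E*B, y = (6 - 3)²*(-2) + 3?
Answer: 45156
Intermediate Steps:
y = -15 (y = 3²*(-2) + 3 = 9*(-2) + 3 = -18 + 3 = -15)
h(S, B) = -3 + 5*S + 15*B (h(S, B) = -3 + (5*S + 15*B) = -3 + 5*S + 15*B)
-212*h(y, -9) = -212*(-3 + 5*(-15) + 15*(-9)) = -212*(-3 - 75 - 135) = -212*(-213) = 45156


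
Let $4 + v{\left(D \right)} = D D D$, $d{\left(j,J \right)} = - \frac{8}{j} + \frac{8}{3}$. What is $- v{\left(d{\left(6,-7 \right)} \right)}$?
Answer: $\frac{44}{27} \approx 1.6296$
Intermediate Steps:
$d{\left(j,J \right)} = \frac{8}{3} - \frac{8}{j}$ ($d{\left(j,J \right)} = - \frac{8}{j} + 8 \cdot \frac{1}{3} = - \frac{8}{j} + \frac{8}{3} = \frac{8}{3} - \frac{8}{j}$)
$v{\left(D \right)} = -4 + D^{3}$ ($v{\left(D \right)} = -4 + D D D = -4 + D^{2} D = -4 + D^{3}$)
$- v{\left(d{\left(6,-7 \right)} \right)} = - (-4 + \left(\frac{8}{3} - \frac{8}{6}\right)^{3}) = - (-4 + \left(\frac{8}{3} - \frac{4}{3}\right)^{3}) = - (-4 + \left(\frac{4}{3}\right)^{3}) = - (-4 + \frac{64}{27}) = \left(-1\right) \left(- \frac{44}{27}\right) = \frac{44}{27}$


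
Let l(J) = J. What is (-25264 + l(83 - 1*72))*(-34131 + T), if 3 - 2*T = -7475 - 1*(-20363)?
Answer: 2049205191/2 ≈ 1.0246e+9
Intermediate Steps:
T = -12885/2 (T = 3/2 - (-7475 - 1*(-20363))/2 = 3/2 - (-7475 + 20363)/2 = 3/2 - ½*12888 = 3/2 - 6444 = -12885/2 ≈ -6442.5)
(-25264 + l(83 - 1*72))*(-34131 + T) = (-25264 + (83 - 1*72))*(-34131 - 12885/2) = (-25264 + (83 - 72))*(-81147/2) = (-25264 + 11)*(-81147/2) = -25253*(-81147/2) = 2049205191/2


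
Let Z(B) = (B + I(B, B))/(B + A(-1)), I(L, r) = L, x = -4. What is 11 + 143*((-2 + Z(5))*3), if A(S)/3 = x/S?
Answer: -10109/17 ≈ -594.65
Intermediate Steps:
A(S) = -12/S (A(S) = 3*(-4/S) = -12/S)
Z(B) = 2*B/(12 + B) (Z(B) = (B + B)/(B - 12/(-1)) = (2*B)/(B - 12*(-1)) = (2*B)/(B + 12) = (2*B)/(12 + B) = 2*B/(12 + B))
11 + 143*((-2 + Z(5))*3) = 11 + 143*((-2 + 2*5/(12 + 5))*3) = 11 + 143*((-2 + 2*5/17)*3) = 11 + 143*((-2 + 2*5*(1/17))*3) = 11 + 143*((-2 + 10/17)*3) = 11 + 143*(-24/17*3) = 11 + 143*(-72/17) = 11 - 10296/17 = -10109/17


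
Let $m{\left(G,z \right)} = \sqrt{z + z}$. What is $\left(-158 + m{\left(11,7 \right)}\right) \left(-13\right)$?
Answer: $2054 - 13 \sqrt{14} \approx 2005.4$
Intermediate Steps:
$m{\left(G,z \right)} = \sqrt{2} \sqrt{z}$ ($m{\left(G,z \right)} = \sqrt{2 z} = \sqrt{2} \sqrt{z}$)
$\left(-158 + m{\left(11,7 \right)}\right) \left(-13\right) = \left(-158 + \sqrt{2} \sqrt{7}\right) \left(-13\right) = \left(-158 + \sqrt{14}\right) \left(-13\right) = 2054 - 13 \sqrt{14}$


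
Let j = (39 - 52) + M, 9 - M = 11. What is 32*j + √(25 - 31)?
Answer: -480 + I*√6 ≈ -480.0 + 2.4495*I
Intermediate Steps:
M = -2 (M = 9 - 1*11 = 9 - 11 = -2)
j = -15 (j = (39 - 52) - 2 = -13 - 2 = -15)
32*j + √(25 - 31) = 32*(-15) + √(25 - 31) = -480 + √(-6) = -480 + I*√6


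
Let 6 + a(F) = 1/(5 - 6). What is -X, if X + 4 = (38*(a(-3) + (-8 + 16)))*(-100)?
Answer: 3804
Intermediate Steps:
a(F) = -7 (a(F) = -6 + 1/(5 - 6) = -6 + 1/(-1) = -6 - 1 = -7)
X = -3804 (X = -4 + (38*(-7 + (-8 + 16)))*(-100) = -4 + (38*(-7 + 8))*(-100) = -4 + (38*1)*(-100) = -4 + 38*(-100) = -4 - 3800 = -3804)
-X = -1*(-3804) = 3804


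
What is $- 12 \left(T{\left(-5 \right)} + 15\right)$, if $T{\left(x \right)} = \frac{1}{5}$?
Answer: $- \frac{912}{5} \approx -182.4$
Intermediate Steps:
$T{\left(x \right)} = \frac{1}{5}$
$- 12 \left(T{\left(-5 \right)} + 15\right) = - 12 \left(\frac{1}{5} + 15\right) = \left(-12\right) \frac{76}{5} = - \frac{912}{5}$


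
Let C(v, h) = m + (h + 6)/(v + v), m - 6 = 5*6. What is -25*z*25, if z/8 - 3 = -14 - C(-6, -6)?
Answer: 235000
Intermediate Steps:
m = 36 (m = 6 + 5*6 = 6 + 30 = 36)
C(v, h) = 36 + (6 + h)/(2*v) (C(v, h) = 36 + (h + 6)/(v + v) = 36 + (6 + h)/((2*v)) = 36 + (6 + h)*(1/(2*v)) = 36 + (6 + h)/(2*v))
z = -376 (z = 24 + 8*(-14 - (6 - 6 + 72*(-6))/(2*(-6))) = 24 + 8*(-14 - (-1)*(6 - 6 - 432)/(2*6)) = 24 + 8*(-14 - (-1)*(-432)/(2*6)) = 24 + 8*(-14 - 1*36) = 24 + 8*(-14 - 36) = 24 + 8*(-50) = 24 - 400 = -376)
-25*z*25 = -25*(-376)*25 = 9400*25 = 235000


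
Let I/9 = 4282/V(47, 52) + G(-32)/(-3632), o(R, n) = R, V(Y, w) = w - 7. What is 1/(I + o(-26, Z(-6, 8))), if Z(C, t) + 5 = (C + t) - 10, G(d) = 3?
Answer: 18160/15079929 ≈ 0.0012043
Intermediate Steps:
V(Y, w) = -7 + w
Z(C, t) = -15 + C + t (Z(C, t) = -5 + ((C + t) - 10) = -5 + (-10 + C + t) = -15 + C + t)
I = 15552089/18160 (I = 9*(4282/(-7 + 52) + 3/(-3632)) = 9*(4282/45 + 3*(-1/3632)) = 9*(4282*(1/45) - 3/3632) = 9*(4282/45 - 3/3632) = 9*(15552089/163440) = 15552089/18160 ≈ 856.39)
1/(I + o(-26, Z(-6, 8))) = 1/(15552089/18160 - 26) = 1/(15079929/18160) = 18160/15079929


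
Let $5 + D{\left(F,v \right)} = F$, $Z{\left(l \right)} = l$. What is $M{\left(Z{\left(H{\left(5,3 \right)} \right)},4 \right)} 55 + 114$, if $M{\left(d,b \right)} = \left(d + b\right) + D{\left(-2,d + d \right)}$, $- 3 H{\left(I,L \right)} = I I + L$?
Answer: $- \frac{1693}{3} \approx -564.33$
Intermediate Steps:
$H{\left(I,L \right)} = - \frac{L}{3} - \frac{I^{2}}{3}$ ($H{\left(I,L \right)} = - \frac{I I + L}{3} = - \frac{I^{2} + L}{3} = - \frac{L + I^{2}}{3} = - \frac{L}{3} - \frac{I^{2}}{3}$)
$D{\left(F,v \right)} = -5 + F$
$M{\left(d,b \right)} = -7 + b + d$ ($M{\left(d,b \right)} = \left(d + b\right) - 7 = \left(b + d\right) - 7 = -7 + b + d$)
$M{\left(Z{\left(H{\left(5,3 \right)} \right)},4 \right)} 55 + 114 = \left(-7 + 4 - \left(1 + \frac{5^{2}}{3}\right)\right) 55 + 114 = \left(-7 + 4 - \frac{28}{3}\right) 55 + 114 = \left(- \frac{37}{3}\right) 55 + 114 = - \frac{2035}{3} + 114 = - \frac{1693}{3}$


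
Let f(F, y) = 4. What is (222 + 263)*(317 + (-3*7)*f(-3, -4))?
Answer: 113005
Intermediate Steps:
(222 + 263)*(317 + (-3*7)*f(-3, -4)) = (222 + 263)*(317 - 3*7*4) = 485*(317 - 21*4) = 485*(317 - 84) = 485*233 = 113005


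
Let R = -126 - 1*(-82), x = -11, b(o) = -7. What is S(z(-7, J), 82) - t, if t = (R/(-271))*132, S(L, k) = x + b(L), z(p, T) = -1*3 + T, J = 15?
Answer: -10686/271 ≈ -39.432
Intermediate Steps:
z(p, T) = -3 + T
S(L, k) = -18 (S(L, k) = -11 - 7 = -18)
R = -44 (R = -126 + 82 = -44)
t = 5808/271 (t = -44/(-271)*132 = -44*(-1/271)*132 = (44/271)*132 = 5808/271 ≈ 21.432)
S(z(-7, J), 82) - t = -18 - 1*5808/271 = -18 - 5808/271 = -10686/271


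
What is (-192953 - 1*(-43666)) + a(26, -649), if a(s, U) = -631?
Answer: -149918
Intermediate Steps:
(-192953 - 1*(-43666)) + a(26, -649) = (-192953 - 1*(-43666)) - 631 = (-192953 + 43666) - 631 = -149287 - 631 = -149918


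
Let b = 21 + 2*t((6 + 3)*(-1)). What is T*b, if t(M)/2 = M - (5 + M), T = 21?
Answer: 21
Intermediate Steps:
t(M) = -10 (t(M) = 2*(M - (5 + M)) = 2*(M + (-5 - M)) = 2*(-5) = -10)
b = 1 (b = 21 + 2*(-10) = 21 - 20 = 1)
T*b = 21*1 = 21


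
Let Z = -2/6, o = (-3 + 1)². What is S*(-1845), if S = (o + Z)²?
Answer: -24805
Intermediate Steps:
o = 4 (o = (-2)² = 4)
Z = -⅓ (Z = -2*⅙ = -⅓ ≈ -0.33333)
S = 121/9 (S = (4 - ⅓)² = (11/3)² = 121/9 ≈ 13.444)
S*(-1845) = (121/9)*(-1845) = -24805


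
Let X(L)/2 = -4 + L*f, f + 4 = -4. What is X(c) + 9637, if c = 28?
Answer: 9181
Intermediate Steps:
f = -8 (f = -4 - 4 = -8)
X(L) = -8 - 16*L (X(L) = 2*(-4 + L*(-8)) = 2*(-4 - 8*L) = -8 - 16*L)
X(c) + 9637 = (-8 - 16*28) + 9637 = (-8 - 448) + 9637 = -456 + 9637 = 9181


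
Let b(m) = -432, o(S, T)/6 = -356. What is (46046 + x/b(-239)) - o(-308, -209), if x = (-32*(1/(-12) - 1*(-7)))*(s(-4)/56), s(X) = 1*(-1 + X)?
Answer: 437106689/9072 ≈ 48182.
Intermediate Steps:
o(S, T) = -2136 (o(S, T) = 6*(-356) = -2136)
s(X) = -1 + X
x = 415/21 (x = (-32*(1/(-12) - 1*(-7)))*((-1 - 4)/56) = (-32*(-1/12 + 7))*(-5*1/56) = -32*83/12*(-5/56) = -664/3*(-5/56) = 415/21 ≈ 19.762)
(46046 + x/b(-239)) - o(-308, -209) = (46046 + (415/21)/(-432)) - 1*(-2136) = (46046 + (415/21)*(-1/432)) + 2136 = (46046 - 415/9072) + 2136 = 417728897/9072 + 2136 = 437106689/9072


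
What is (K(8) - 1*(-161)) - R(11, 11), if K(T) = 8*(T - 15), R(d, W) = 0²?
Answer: 105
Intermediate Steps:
R(d, W) = 0
K(T) = -120 + 8*T (K(T) = 8*(-15 + T) = -120 + 8*T)
(K(8) - 1*(-161)) - R(11, 11) = ((-120 + 8*8) - 1*(-161)) - 1*0 = ((-120 + 64) + 161) + 0 = (-56 + 161) + 0 = 105 + 0 = 105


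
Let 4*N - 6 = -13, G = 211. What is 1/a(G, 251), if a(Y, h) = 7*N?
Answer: -4/49 ≈ -0.081633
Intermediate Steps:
N = -7/4 (N = 3/2 + (¼)*(-13) = 3/2 - 13/4 = -7/4 ≈ -1.7500)
a(Y, h) = -49/4 (a(Y, h) = 7*(-7/4) = -49/4)
1/a(G, 251) = 1/(-49/4) = -4/49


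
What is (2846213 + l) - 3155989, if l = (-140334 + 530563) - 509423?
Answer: -428970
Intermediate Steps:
l = -119194 (l = 390229 - 509423 = -119194)
(2846213 + l) - 3155989 = (2846213 - 119194) - 3155989 = 2727019 - 3155989 = -428970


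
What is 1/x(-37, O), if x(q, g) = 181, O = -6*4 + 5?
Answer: 1/181 ≈ 0.0055249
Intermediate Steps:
O = -19 (O = -24 + 5 = -19)
1/x(-37, O) = 1/181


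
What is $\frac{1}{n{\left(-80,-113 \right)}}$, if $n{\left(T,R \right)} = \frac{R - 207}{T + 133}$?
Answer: $- \frac{53}{320} \approx -0.16563$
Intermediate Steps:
$n{\left(T,R \right)} = \frac{-207 + R}{133 + T}$
$\frac{1}{n{\left(-80,-113 \right)}} = \frac{1}{\frac{1}{133 - 80} \left(-207 - 113\right)} = \frac{1}{\frac{1}{53} \left(-320\right)} = \frac{1}{- \frac{320}{53}} = - \frac{53}{320}$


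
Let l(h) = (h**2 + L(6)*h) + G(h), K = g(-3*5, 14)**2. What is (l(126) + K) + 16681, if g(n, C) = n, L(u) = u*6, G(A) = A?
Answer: 37444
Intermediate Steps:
L(u) = 6*u
K = 225 (K = (-3*5)**2 = (-15)**2 = 225)
l(h) = h**2 + 37*h (l(h) = (h**2 + (6*6)*h) + h = (h**2 + 36*h) + h = h**2 + 37*h)
(l(126) + K) + 16681 = (126*(37 + 126) + 225) + 16681 = (126*163 + 225) + 16681 = (20538 + 225) + 16681 = 20763 + 16681 = 37444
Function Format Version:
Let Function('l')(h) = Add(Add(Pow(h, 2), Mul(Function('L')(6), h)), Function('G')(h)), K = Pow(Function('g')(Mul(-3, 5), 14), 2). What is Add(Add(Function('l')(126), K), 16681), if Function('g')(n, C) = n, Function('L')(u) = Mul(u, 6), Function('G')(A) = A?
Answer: 37444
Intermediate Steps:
Function('L')(u) = Mul(6, u)
K = 225 (K = Pow(Mul(-3, 5), 2) = Pow(-15, 2) = 225)
Function('l')(h) = Add(Pow(h, 2), Mul(37, h)) (Function('l')(h) = Add(Add(Pow(h, 2), Mul(Mul(6, 6), h)), h) = Add(Add(Pow(h, 2), Mul(36, h)), h) = Add(Pow(h, 2), Mul(37, h)))
Add(Add(Function('l')(126), K), 16681) = Add(Add(Mul(126, Add(37, 126)), 225), 16681) = Add(Add(Mul(126, 163), 225), 16681) = Add(Add(20538, 225), 16681) = Add(20763, 16681) = 37444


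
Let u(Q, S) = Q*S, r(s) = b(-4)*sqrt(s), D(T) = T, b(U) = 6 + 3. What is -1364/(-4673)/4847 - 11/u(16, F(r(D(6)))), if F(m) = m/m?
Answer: -249128517/362400496 ≈ -0.68744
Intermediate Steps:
b(U) = 9
r(s) = 9*sqrt(s)
F(m) = 1
-1364/(-4673)/4847 - 11/u(16, F(r(D(6)))) = -1364/(-4673)/4847 - 11/(16*1) = -1364*(-1/4673)*(1/4847) - 11/16 = (1364/4673)*(1/4847) - 11*1/16 = 1364/22650031 - 11/16 = -249128517/362400496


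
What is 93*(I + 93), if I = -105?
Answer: -1116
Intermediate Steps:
93*(I + 93) = 93*(-105 + 93) = 93*(-12) = -1116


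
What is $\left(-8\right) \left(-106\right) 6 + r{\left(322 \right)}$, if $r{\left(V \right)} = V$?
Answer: $5410$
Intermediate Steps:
$\left(-8\right) \left(-106\right) 6 + r{\left(322 \right)} = \left(-8\right) \left(-106\right) 6 + 322 = 848 \cdot 6 + 322 = 5088 + 322 = 5410$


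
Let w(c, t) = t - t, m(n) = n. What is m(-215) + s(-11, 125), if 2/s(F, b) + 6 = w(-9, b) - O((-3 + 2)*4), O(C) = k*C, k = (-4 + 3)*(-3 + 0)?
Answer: -644/3 ≈ -214.67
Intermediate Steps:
k = 3 (k = -1*(-3) = 3)
w(c, t) = 0
O(C) = 3*C
s(F, b) = ⅓ (s(F, b) = 2/(-6 + (0 - 3*(-3 + 2)*4)) = 2/(-6 + (0 - 3*(-1*4))) = 2/(-6 + (0 - 3*(-4))) = 2/(-6 + (0 - 1*(-12))) = 2/(-6 + (0 + 12)) = 2/(-6 + 12) = 2/6 = 2*(⅙) = ⅓)
m(-215) + s(-11, 125) = -215 + ⅓ = -644/3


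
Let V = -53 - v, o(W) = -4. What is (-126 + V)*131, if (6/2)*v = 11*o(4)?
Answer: -64583/3 ≈ -21528.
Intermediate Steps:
v = -44/3 (v = (11*(-4))/3 = (⅓)*(-44) = -44/3 ≈ -14.667)
V = -115/3 (V = -53 - 1*(-44/3) = -53 + 44/3 = -115/3 ≈ -38.333)
(-126 + V)*131 = (-126 - 115/3)*131 = -493/3*131 = -64583/3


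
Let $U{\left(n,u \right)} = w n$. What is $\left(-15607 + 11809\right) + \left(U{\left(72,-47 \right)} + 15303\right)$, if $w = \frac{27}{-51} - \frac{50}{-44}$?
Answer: $\frac{2159607}{187} \approx 11549.0$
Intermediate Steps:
$w = \frac{227}{374}$ ($w = 27 \left(- \frac{1}{51}\right) - - \frac{25}{22} = - \frac{9}{17} + \frac{25}{22} = \frac{227}{374} \approx 0.60695$)
$U{\left(n,u \right)} = \frac{227 n}{374}$
$\left(-15607 + 11809\right) + \left(U{\left(72,-47 \right)} + 15303\right) = \left(-15607 + 11809\right) + \left(\frac{227}{374} \cdot 72 + 15303\right) = -3798 + \left(\frac{8172}{187} + 15303\right) = -3798 + \frac{2869833}{187} = \frac{2159607}{187}$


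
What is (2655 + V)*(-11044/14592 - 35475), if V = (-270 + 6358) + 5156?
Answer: -599582294113/1216 ≈ -4.9308e+8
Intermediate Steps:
V = 11244 (V = 6088 + 5156 = 11244)
(2655 + V)*(-11044/14592 - 35475) = (2655 + 11244)*(-11044/14592 - 35475) = 13899*(-11044/14592 - 35475) = 13899*(-1*2761/3648 - 35475) = 13899*(-2761/3648 - 35475) = 13899*(-129415561/3648) = -599582294113/1216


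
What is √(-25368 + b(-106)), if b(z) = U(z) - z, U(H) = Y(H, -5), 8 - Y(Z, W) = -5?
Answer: I*√25249 ≈ 158.9*I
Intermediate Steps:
Y(Z, W) = 13 (Y(Z, W) = 8 - 1*(-5) = 8 + 5 = 13)
U(H) = 13
b(z) = 13 - z
√(-25368 + b(-106)) = √(-25368 + (13 - 1*(-106))) = √(-25368 + (13 + 106)) = √(-25368 + 119) = √(-25249) = I*√25249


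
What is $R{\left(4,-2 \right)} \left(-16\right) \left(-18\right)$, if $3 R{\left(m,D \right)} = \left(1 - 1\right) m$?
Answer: $0$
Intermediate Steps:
$R{\left(m,D \right)} = 0$ ($R{\left(m,D \right)} = \frac{\left(1 - 1\right) m}{3} = \frac{0 m}{3} = \frac{1}{3} \cdot 0 = 0$)
$R{\left(4,-2 \right)} \left(-16\right) \left(-18\right) = 0 \left(-16\right) \left(-18\right) = 0 \left(-18\right) = 0$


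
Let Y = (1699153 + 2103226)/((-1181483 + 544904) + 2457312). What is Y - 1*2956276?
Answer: -145475282917/49209 ≈ -2.9563e+6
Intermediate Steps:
Y = 102767/49209 (Y = 3802379/(-636579 + 2457312) = 3802379/1820733 = 3802379*(1/1820733) = 102767/49209 ≈ 2.0884)
Y - 1*2956276 = 102767/49209 - 1*2956276 = 102767/49209 - 2956276 = -145475282917/49209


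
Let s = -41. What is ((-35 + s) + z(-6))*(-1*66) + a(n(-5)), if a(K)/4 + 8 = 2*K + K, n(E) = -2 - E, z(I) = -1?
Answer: 5086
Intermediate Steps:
a(K) = -32 + 12*K (a(K) = -32 + 4*(2*K + K) = -32 + 4*(3*K) = -32 + 12*K)
((-35 + s) + z(-6))*(-1*66) + a(n(-5)) = ((-35 - 41) - 1)*(-1*66) + (-32 + 12*(-2 - 1*(-5))) = (-76 - 1)*(-66) + (-32 + 12*(-2 + 5)) = -77*(-66) + (-32 + 12*3) = 5082 + (-32 + 36) = 5082 + 4 = 5086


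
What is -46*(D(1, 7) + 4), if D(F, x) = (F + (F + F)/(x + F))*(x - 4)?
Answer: -713/2 ≈ -356.50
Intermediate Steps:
D(F, x) = (-4 + x)*(F + 2*F/(F + x)) (D(F, x) = (F + (2*F)/(F + x))*(-4 + x) = (F + 2*F/(F + x))*(-4 + x) = (-4 + x)*(F + 2*F/(F + x)))
-46*(D(1, 7) + 4) = -46*(1*(-8 + 7**2 - 4*1 - 2*7 + 1*7)/(1 + 7) + 4) = -46*(1*(-8 + 49 - 4 - 14 + 7)/8 + 4) = -46*(1*(1/8)*30 + 4) = -46*(15/4 + 4) = -46*31/4 = -713/2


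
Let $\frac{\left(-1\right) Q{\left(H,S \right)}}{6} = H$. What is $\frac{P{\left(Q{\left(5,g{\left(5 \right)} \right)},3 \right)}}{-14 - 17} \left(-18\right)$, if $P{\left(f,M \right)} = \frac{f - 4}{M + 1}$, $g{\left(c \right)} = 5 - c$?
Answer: $- \frac{153}{31} \approx -4.9355$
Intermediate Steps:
$Q{\left(H,S \right)} = - 6 H$
$P{\left(f,M \right)} = \frac{-4 + f}{1 + M}$
$\frac{P{\left(Q{\left(5,g{\left(5 \right)} \right)},3 \right)}}{-14 - 17} \left(-18\right) = \frac{\frac{1}{1 + 3} \left(-4 - 30\right)}{-14 - 17} \left(-18\right) = \frac{\frac{1}{4} \left(-4 - 30\right)}{-31} \left(-18\right) = - \frac{\frac{1}{4} \left(-34\right)}{31} \left(-18\right) = \left(- \frac{1}{31}\right) \left(- \frac{17}{2}\right) \left(-18\right) = \frac{17}{62} \left(-18\right) = - \frac{153}{31}$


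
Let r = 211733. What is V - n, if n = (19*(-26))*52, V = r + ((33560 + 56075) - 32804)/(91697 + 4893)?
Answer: 22932551221/96590 ≈ 2.3742e+5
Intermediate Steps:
V = 20451347301/96590 (V = 211733 + ((33560 + 56075) - 32804)/(91697 + 4893) = 211733 + (89635 - 32804)/96590 = 211733 + 56831*(1/96590) = 211733 + 56831/96590 = 20451347301/96590 ≈ 2.1173e+5)
n = -25688 (n = -494*52 = -25688)
V - n = 20451347301/96590 - 1*(-25688) = 20451347301/96590 + 25688 = 22932551221/96590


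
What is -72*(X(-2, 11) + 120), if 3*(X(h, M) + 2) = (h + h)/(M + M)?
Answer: -93408/11 ≈ -8491.6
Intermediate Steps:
X(h, M) = -2 + h/(3*M) (X(h, M) = -2 + ((h + h)/(M + M))/3 = -2 + ((2*h)/((2*M)))/3 = -2 + ((2*h)*(1/(2*M)))/3 = -2 + (h/M)/3 = -2 + h/(3*M))
-72*(X(-2, 11) + 120) = -72*((-2 + (⅓)*(-2)/11) + 120) = -72*((-2 + (⅓)*(-2)*(1/11)) + 120) = -72*((-2 - 2/33) + 120) = -72*(-68/33 + 120) = -72*3892/33 = -93408/11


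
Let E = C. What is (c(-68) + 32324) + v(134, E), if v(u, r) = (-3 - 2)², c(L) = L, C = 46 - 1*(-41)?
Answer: 32281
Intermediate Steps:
C = 87 (C = 46 + 41 = 87)
E = 87
v(u, r) = 25 (v(u, r) = (-5)² = 25)
(c(-68) + 32324) + v(134, E) = (-68 + 32324) + 25 = 32256 + 25 = 32281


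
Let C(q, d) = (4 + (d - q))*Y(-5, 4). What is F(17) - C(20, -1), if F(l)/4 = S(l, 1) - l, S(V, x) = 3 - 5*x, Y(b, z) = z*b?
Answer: -416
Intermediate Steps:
Y(b, z) = b*z
C(q, d) = -80 - 20*d + 20*q (C(q, d) = (4 + (d - q))*(-5*4) = (4 + d - q)*(-20) = -80 - 20*d + 20*q)
F(l) = -8 - 4*l (F(l) = 4*((3 - 5*1) - l) = 4*((3 - 5) - l) = 4*(-2 - l) = -8 - 4*l)
F(17) - C(20, -1) = (-8 - 4*17) - (-80 - 20*(-1) + 20*20) = (-8 - 68) - (-80 + 20 + 400) = -76 - 1*340 = -76 - 340 = -416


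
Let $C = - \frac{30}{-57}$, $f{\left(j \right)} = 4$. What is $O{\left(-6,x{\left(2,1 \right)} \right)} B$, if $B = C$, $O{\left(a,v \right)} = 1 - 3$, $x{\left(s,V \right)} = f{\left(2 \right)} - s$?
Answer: $- \frac{20}{19} \approx -1.0526$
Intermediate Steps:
$x{\left(s,V \right)} = 4 - s$
$C = \frac{10}{19}$ ($C = \left(-30\right) \left(- \frac{1}{57}\right) = \frac{10}{19} \approx 0.52632$)
$O{\left(a,v \right)} = -2$ ($O{\left(a,v \right)} = 1 - 3 = -2$)
$B = \frac{10}{19} \approx 0.52632$
$O{\left(-6,x{\left(2,1 \right)} \right)} B = \left(-2\right) \frac{10}{19} = - \frac{20}{19}$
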